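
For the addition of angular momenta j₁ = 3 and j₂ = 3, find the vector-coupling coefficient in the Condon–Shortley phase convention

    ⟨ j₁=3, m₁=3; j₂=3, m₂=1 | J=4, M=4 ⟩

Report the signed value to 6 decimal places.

+√(3/11) ≈ +0.522233

√[9·2!4!4!/11! · 6!0!4!2!8!0!] = √(3981312/11)
  +(−1)^0/∏(0,2,0,4,4,0)! = 1/1152  (running 1/1152)
⟨..|..⟩ = √(3981312/11)·(1/1152) = +0.522233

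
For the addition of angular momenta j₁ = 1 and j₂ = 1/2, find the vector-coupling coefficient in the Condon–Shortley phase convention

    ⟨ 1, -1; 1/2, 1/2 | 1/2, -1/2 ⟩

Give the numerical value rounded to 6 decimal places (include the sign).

triangle: 1!·1!·0!/3! = 1/6
(j±m)!: 0!·2!·1!·0!·0!·1! = 2
prefactor² = (2J+1)·Δ·N² = 2/3
  k=1: −1/(1!·0!·1!·0!·0!·0!) = -1
Σ = -1  ⇒  CG² = 2/3·(-1)² = 2/3
CG = −√(2/3) = -0.816497

-0.816497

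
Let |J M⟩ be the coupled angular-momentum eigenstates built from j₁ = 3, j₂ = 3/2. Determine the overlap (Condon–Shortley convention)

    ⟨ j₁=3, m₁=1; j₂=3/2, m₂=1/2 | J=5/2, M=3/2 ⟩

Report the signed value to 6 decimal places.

−√(7/20) ≈ -0.591608

j₁+j₂−J=2  J+j₁−j₂=4  J−j₁+j₂=1  j₁+j₂+J+1=8
(j₁±m₁, j₂±m₂, J±M) = (4,2,2,1,4,1)
P² = 576/35
sum k=1..2:
  [1] −1/6 = -1/6
  [2] +1/48 = 1/48
S = -7/48
C² = P²·S² = 7/20 ; C = -0.591608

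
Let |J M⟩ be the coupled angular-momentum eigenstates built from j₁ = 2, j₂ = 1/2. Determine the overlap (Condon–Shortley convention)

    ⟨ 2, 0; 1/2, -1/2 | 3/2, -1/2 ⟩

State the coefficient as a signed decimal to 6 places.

√[4·1!3!0!/5! · 2!2!0!1!1!2!] = √(8/5)
  +(−1)^0/∏(0,1,2,0,1,0)! = 1/2  (running 1/2)
⟨..|..⟩ = √(8/5)·(1/2) = +0.632456

+0.632456  (= +√(2/5))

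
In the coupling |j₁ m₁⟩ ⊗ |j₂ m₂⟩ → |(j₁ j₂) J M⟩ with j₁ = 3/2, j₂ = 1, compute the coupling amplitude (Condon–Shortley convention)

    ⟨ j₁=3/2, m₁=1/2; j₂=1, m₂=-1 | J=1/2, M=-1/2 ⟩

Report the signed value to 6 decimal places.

+√(1/6) = +0.408248

j₁+j₂−J=2  J+j₁−j₂=1  J−j₁+j₂=0  j₁+j₂+J+1=4
(j₁±m₁, j₂±m₂, J±M) = (2,1,0,2,0,1)
P² = 2/3
sum k=0..0:
  [0] +1/2 = 1/2
S = 1/2
C² = P²·S² = 1/6 ; C = +0.408248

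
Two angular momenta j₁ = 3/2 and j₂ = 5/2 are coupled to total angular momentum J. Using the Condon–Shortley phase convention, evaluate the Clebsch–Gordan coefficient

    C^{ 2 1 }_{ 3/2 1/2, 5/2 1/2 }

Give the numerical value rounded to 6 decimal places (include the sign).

-0.545545  (= −√(25/84))

j₁+j₂−J=2  J+j₁−j₂=1  J−j₁+j₂=3  j₁+j₂+J+1=7
(j₁±m₁, j₂±m₂, J±M) = (2,1,3,2,3,1)
P² = 12/7
sum k=0..1:
  [0] +1/12 = 1/12
  [1] −1/2 = -1/2
S = -5/12
C² = P²·S² = 25/84 ; C = -0.545545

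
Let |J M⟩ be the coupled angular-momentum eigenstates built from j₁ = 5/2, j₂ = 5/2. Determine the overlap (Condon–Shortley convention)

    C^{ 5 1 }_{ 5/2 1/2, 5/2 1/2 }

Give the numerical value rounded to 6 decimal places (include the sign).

+√(10/21) ≈ +0.690066

triangle: 0!·5!·5!/11! = 14400/39916800
(j±m)!: 3!·2!·3!·2!·6!·4! = 2488320
prefactor² = (2J+1)·Δ·N² = 69120/7
  k=0: +1/(0!·0!·2!·3!·3!·2!) = 1/144
Σ = 1/144  ⇒  CG² = 69120/7·1/144² = 10/21
CG = +√(10/21) = +0.690066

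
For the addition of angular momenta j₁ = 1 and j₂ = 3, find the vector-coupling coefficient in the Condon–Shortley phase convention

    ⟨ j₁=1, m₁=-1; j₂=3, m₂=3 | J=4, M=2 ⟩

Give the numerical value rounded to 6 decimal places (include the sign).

triangle: 0!*2!*6!/9! = 1440/362880
(j±m)!: 0!*2!*6!*0!*6!*2! = 2073600
prefactor² = (2J+1)*Δ*N² = 518400/7
  k=0: +1/(0!*0!*2!*6!*0!*0!) = 1/1440
Σ = 1/1440  ⇒  CG² = 518400/7*1/1440² = 1/28
CG = +√(1/28) = +0.188982

+√(1/28) ≈ +0.188982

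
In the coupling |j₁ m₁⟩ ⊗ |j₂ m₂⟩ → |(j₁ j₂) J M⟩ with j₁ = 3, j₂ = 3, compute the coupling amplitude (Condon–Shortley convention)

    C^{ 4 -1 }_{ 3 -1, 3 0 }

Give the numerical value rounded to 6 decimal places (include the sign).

−√(15/154) = -0.312094

√[9·2!4!4!/11! · 2!4!3!3!3!5!] = √(124416/385)
  +(−1)^0/∏(0,2,4,3,0,1)! = 1/288  (running 1/288)
  +(−1)^1/∏(1,1,3,2,1,2)! = -1/24  (running -11/288)
  +(−1)^2/∏(2,0,2,1,2,3)! = 1/48  (running -5/288)
⟨..|..⟩ = √(124416/385)·(-5/288) = -0.312094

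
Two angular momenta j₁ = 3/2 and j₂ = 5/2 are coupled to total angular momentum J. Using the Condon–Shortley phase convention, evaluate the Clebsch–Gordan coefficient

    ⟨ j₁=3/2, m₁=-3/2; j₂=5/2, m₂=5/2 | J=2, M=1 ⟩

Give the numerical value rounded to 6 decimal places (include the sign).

triangle: 2!*1!*3!/7! = 12/5040
(j±m)!: 0!*3!*5!*0!*3!*1! = 4320
prefactor² = (2J+1)*Δ*N² = 360/7
  k=2: +1/(2!*0!*1!*3!*0!*0!) = 1/12
Σ = 1/12  ⇒  CG² = 360/7*1/12² = 5/14
CG = +√(5/14) = +0.597614

+√(5/14) ≈ +0.597614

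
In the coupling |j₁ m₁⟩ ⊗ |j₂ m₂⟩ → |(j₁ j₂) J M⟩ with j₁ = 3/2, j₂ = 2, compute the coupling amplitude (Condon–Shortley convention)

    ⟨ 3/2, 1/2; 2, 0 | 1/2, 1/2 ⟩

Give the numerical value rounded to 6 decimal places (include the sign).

−√(1/5) = -0.447214

j₁+j₂−J=3  J+j₁−j₂=0  J−j₁+j₂=1  j₁+j₂+J+1=5
(j₁±m₁, j₂±m₂, J±M) = (2,1,2,2,1,0)
P² = 4/5
sum k=1..1:
  [1] −1/2 = -1/2
S = -1/2
C² = P²·S² = 1/5 ; C = -0.447214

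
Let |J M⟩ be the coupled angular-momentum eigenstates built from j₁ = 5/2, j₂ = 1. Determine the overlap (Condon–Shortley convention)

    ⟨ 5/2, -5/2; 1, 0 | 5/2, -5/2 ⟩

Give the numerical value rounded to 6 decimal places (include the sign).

√[6·1!4!1!/7! · 0!5!1!1!0!5!] = √(2880/7)
  +(−1)^1/∏(1,0,4,0,0,1)! = -1/24  (running -1/24)
⟨..|..⟩ = √(2880/7)·(-1/24) = -0.845154

-0.845154  (= −√(5/7))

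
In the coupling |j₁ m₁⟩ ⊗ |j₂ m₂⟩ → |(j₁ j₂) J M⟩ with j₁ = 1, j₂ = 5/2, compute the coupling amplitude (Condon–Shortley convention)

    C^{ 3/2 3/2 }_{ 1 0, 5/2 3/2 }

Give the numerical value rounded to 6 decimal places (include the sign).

−√(4/15) ≈ -0.516398

j₁+j₂−J=2  J+j₁−j₂=0  J−j₁+j₂=3  j₁+j₂+J+1=6
(j₁±m₁, j₂±m₂, J±M) = (1,1,4,1,3,0)
P² = 48/5
sum k=1..1:
  [1] −1/6 = -1/6
S = -1/6
C² = P²·S² = 4/15 ; C = -0.516398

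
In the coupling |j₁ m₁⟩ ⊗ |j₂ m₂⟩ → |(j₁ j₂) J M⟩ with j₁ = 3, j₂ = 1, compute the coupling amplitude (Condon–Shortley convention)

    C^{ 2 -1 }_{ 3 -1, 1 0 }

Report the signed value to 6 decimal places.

−√(8/21) = -0.617213

√[5·2!4!0!/7! · 2!4!1!1!1!3!] = √(96/7)
  +(−1)^1/∏(1,1,3,0,1,0)! = -1/6  (running -1/6)
⟨..|..⟩ = √(96/7)·(-1/6) = -0.617213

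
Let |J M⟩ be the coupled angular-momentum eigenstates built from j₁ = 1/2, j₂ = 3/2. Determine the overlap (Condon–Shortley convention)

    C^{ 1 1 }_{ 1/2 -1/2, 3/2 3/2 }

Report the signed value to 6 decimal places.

-0.866025  (= −√(3/4))

j₁+j₂−J=1  J+j₁−j₂=0  J−j₁+j₂=2  j₁+j₂+J+1=4
(j₁±m₁, j₂±m₂, J±M) = (0,1,3,0,2,0)
P² = 3
sum k=1..1:
  [1] −1/2 = -1/2
S = -1/2
C² = P²·S² = 3/4 ; C = -0.866025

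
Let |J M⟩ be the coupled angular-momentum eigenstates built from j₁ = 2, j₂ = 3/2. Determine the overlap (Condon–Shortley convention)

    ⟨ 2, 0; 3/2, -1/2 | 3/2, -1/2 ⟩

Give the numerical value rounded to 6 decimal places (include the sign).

-0.447214  (= −√(1/5))

j₁+j₂−J=2  J+j₁−j₂=2  J−j₁+j₂=1  j₁+j₂+J+1=6
(j₁±m₁, j₂±m₂, J±M) = (2,2,1,2,1,2)
P² = 16/45
sum k=0..1:
  [0] +1/4 = 1/4
  [1] −1/1 = -1
S = -3/4
C² = P²·S² = 1/5 ; C = -0.447214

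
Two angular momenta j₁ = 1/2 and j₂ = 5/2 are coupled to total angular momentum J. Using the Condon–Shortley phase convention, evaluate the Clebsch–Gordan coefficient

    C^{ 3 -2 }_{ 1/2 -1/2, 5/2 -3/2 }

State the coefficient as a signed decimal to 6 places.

+√(5/6) ≈ +0.912871

j₁+j₂−J=0  J+j₁−j₂=1  J−j₁+j₂=5  j₁+j₂+J+1=7
(j₁±m₁, j₂±m₂, J±M) = (0,1,1,4,1,5)
P² = 480
sum k=0..0:
  [0] +1/24 = 1/24
S = 1/24
C² = P²·S² = 5/6 ; C = +0.912871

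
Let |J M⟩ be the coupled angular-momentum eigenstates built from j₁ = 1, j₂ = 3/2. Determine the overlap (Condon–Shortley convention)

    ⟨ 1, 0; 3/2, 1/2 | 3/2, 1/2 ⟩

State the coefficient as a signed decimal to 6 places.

−√(1/15) ≈ -0.258199

j₁+j₂−J=1  J+j₁−j₂=1  J−j₁+j₂=2  j₁+j₂+J+1=5
(j₁±m₁, j₂±m₂, J±M) = (1,1,2,1,2,1)
P² = 4/15
sum k=0..1:
  [0] +1/2 = 1/2
  [1] −1/1 = -1
S = -1/2
C² = P²·S² = 1/15 ; C = -0.258199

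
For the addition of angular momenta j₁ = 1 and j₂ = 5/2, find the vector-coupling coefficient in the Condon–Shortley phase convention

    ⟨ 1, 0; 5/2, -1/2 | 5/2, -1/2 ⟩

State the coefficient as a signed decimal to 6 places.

+0.169031  (= +√(1/35))

√[6·1!1!4!/7! · 1!1!2!3!2!3!] = √(144/35)
  +(−1)^0/∏(0,1,1,2,0,2)! = 1/4  (running 1/4)
  +(−1)^1/∏(1,0,0,1,1,3)! = -1/6  (running 1/12)
⟨..|..⟩ = √(144/35)·(1/12) = +0.169031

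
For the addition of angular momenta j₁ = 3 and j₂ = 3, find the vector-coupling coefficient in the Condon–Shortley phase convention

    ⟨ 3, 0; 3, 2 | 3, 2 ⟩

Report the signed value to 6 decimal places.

+0.408248  (= +√(1/6))

triangle: 3!×3!×3!/10! = 216/3628800
(j±m)!: 3!×3!×5!×1!×5!×1! = 518400
prefactor² = (2J+1)×Δ×N² = 216
  k=2: +1/(2!×1!×1!×3!×2!×0!) = 1/24
  k=3: −1/(3!×0!×0!×2!×3!×1!) = -1/72
Σ = 1/36  ⇒  CG² = 216×1/36² = 1/6
CG = +√(1/6) = +0.408248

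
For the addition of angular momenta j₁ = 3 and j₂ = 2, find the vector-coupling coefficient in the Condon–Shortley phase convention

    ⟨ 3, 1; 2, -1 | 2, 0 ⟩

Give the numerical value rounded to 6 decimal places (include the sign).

-0.377964

triangle: 3!*3!*1!/8! = 36/40320
(j±m)!: 4!*2!*1!*3!*2!*2! = 1152
prefactor² = (2J+1)*Δ*N² = 36/7
  k=0: +1/(0!*3!*2!*1!*1!*0!) = 1/12
  k=1: −1/(1!*2!*1!*0!*2!*1!) = -1/4
Σ = -1/6  ⇒  CG² = 36/7*(-1/6)² = 1/7
CG = −√(1/7) = -0.377964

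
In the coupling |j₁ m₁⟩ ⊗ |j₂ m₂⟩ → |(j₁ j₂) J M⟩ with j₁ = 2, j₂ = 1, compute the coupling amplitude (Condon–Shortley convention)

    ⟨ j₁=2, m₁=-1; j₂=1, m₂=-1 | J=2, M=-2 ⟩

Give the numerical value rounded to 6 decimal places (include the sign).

√[5·1!3!1!/6! · 1!3!0!2!0!4!] = √(12)
  +(−1)^0/∏(0,1,3,0,0,1)! = 1/6  (running 1/6)
⟨..|..⟩ = √(12)·(1/6) = +0.577350

+0.577350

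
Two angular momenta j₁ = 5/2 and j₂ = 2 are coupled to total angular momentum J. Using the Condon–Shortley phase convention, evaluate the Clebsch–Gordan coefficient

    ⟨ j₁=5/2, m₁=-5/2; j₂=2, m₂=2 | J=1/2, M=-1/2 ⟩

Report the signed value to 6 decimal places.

+√(1/3) = +0.577350

√[2·4!1!0!/6! · 0!5!4!0!0!1!] = √(192)
  +(−1)^4/∏(4,0,1,0,0,0)! = 1/24  (running 1/24)
⟨..|..⟩ = √(192)·(1/24) = +0.577350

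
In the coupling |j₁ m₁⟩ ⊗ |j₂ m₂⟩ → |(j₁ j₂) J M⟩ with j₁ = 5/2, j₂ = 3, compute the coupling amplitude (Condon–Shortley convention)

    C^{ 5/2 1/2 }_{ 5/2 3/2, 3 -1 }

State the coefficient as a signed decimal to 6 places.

triangle: 3!*2!*3!/9! = 72/362880
(j±m)!: 4!*1!*2!*4!*3!*2! = 13824
prefactor² = (2J+1)*Δ*N² = 576/35
  k=0: +1/(0!*3!*1!*2!*1!*1!) = 1/12
  k=1: −1/(1!*2!*0!*1!*2!*2!) = -1/8
Σ = -1/24  ⇒  CG² = 576/35*(-1/24)² = 1/35
CG = −√(1/35) = -0.169031

-0.169031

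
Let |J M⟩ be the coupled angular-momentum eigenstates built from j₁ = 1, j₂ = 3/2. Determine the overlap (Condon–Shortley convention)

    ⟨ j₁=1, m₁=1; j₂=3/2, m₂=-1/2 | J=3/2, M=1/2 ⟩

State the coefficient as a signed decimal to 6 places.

+√(8/15) ≈ +0.730297

√[4·1!1!2!/5! · 2!0!1!2!2!1!] = √(8/15)
  +(−1)^0/∏(0,1,0,1,1,1)! = 1  (running 1)
⟨..|..⟩ = √(8/15)·(1) = +0.730297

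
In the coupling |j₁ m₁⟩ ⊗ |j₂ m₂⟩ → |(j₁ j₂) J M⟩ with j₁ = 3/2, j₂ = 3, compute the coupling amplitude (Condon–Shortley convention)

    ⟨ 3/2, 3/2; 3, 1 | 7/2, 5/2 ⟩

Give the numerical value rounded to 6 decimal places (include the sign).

+√(10/21) = +0.690066

√[8·1!2!5!/9! · 3!0!4!2!6!1!] = √(7680/7)
  +(−1)^0/∏(0,1,0,4,2,1)! = 1/48  (running 1/48)
⟨..|..⟩ = √(7680/7)·(1/48) = +0.690066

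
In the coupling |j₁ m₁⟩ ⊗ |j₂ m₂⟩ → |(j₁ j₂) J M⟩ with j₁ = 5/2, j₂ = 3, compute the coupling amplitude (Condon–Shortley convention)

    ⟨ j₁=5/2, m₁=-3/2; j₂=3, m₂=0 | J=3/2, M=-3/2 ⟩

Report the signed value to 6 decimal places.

√[4·4!1!2!/8! · 1!4!3!3!0!3!] = √(864/35)
  +(−1)^3/∏(3,1,1,0,0,2)! = -1/12  (running -1/12)
⟨..|..⟩ = √(864/35)·(-1/12) = -0.414039

-0.414039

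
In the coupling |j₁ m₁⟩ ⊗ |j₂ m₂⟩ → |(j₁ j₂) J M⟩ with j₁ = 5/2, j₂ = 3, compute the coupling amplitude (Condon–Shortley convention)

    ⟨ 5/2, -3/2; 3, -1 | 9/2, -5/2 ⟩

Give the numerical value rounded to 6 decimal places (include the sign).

-0.317821  (= −√(10/99))

√[10·1!4!5!/11! · 1!4!2!4!2!7!] = √(92160/11)
  +(−1)^0/∏(0,1,4,2,0,3)! = 1/288  (running 1/288)
  +(−1)^1/∏(1,0,3,1,1,4)! = -1/144  (running -1/288)
⟨..|..⟩ = √(92160/11)·(-1/288) = -0.317821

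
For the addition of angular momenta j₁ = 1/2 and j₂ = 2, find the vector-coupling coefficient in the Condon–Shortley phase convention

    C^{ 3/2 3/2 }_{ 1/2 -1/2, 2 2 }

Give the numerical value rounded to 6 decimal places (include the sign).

triangle: 1!×0!×3!/5! = 6/120
(j±m)!: 0!×1!×4!×0!×3!×0! = 144
prefactor² = (2J+1)×Δ×N² = 144/5
  k=1: −1/(1!×0!×0!×3!×0!×0!) = -1/6
Σ = -1/6  ⇒  CG² = 144/5×(-1/6)² = 4/5
CG = −√(4/5) = -0.894427

−√(4/5) = -0.894427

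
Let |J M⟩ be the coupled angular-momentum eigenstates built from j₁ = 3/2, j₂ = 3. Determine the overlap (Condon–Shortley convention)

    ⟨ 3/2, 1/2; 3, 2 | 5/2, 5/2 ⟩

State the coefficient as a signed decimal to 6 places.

−√(5/14) ≈ -0.597614

j₁+j₂−J=2  J+j₁−j₂=1  J−j₁+j₂=4  j₁+j₂+J+1=8
(j₁±m₁, j₂±m₂, J±M) = (2,1,5,1,5,0)
P² = 1440/7
sum k=1..1:
  [1] −1/24 = -1/24
S = -1/24
C² = P²·S² = 5/14 ; C = -0.597614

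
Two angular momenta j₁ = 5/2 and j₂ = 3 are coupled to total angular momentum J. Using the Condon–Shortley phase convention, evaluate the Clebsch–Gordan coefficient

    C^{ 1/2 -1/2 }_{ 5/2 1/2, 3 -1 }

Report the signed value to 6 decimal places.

j₁+j₂−J=5  J+j₁−j₂=0  J−j₁+j₂=1  j₁+j₂+J+1=7
(j₁±m₁, j₂±m₂, J±M) = (3,2,2,4,0,1)
P² = 192/7
sum k=2..2:
  [2] +1/12 = 1/12
S = 1/12
C² = P²·S² = 4/21 ; C = +0.436436

+√(4/21) = +0.436436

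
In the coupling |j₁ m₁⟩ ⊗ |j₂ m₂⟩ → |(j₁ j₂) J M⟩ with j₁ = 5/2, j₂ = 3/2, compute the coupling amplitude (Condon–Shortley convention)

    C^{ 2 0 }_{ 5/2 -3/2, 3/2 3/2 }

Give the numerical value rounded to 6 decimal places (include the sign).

triangle: 2!*3!*1!/7! = 12/5040
(j±m)!: 1!*4!*3!*0!*2!*2! = 576
prefactor² = (2J+1)*Δ*N² = 48/7
  k=2: +1/(2!*0!*2!*1!*1!*0!) = 1/4
Σ = 1/4  ⇒  CG² = 48/7*1/4² = 3/7
CG = +√(3/7) = +0.654654

+√(3/7) = +0.654654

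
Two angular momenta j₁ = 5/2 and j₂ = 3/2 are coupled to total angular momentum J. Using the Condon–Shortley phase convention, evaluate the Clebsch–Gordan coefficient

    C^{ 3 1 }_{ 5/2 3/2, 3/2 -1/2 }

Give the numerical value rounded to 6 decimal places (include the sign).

triangle: 1!×4!×2!/8! = 48/40320
(j±m)!: 4!×1!×1!×2!×4!×2! = 2304
prefactor² = (2J+1)×Δ×N² = 96/5
  k=0: +1/(0!×1!×1!×1!×3!×1!) = 1/6
  k=1: −1/(1!×0!×0!×0!×4!×2!) = -1/48
Σ = 7/48  ⇒  CG² = 96/5×7/48² = 49/120
CG = +√(49/120) = +0.639010

+√(49/120) = +0.639010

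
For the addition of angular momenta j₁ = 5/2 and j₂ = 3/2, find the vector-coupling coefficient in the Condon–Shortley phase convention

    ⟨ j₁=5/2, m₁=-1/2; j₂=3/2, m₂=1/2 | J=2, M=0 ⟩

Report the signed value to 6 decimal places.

−√(1/14) = -0.267261

triangle: 2!*3!*1!/7! = 12/5040
(j±m)!: 2!*3!*2!*1!*2!*2! = 96
prefactor² = (2J+1)*Δ*N² = 8/7
  k=1: −1/(1!*1!*2!*1!*1!*0!) = -1/2
  k=2: +1/(2!*0!*1!*0!*2!*1!) = 1/4
Σ = -1/4  ⇒  CG² = 8/7*(-1/4)² = 1/14
CG = −√(1/14) = -0.267261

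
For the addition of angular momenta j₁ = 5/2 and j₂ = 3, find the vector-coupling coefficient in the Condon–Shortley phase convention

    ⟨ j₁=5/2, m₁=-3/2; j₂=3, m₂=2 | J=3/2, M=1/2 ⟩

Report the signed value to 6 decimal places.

-0.218218  (= −√(1/21))

triangle: 4!×1!×2!/8! = 48/40320
(j±m)!: 1!×4!×5!×1!×2!×1! = 5760
prefactor² = (2J+1)×Δ×N² = 192/7
  k=3: −1/(3!×1!×1!×2!×0!×0!) = -1/12
  k=4: +1/(4!×0!×0!×1!×1!×1!) = 1/24
Σ = -1/24  ⇒  CG² = 192/7×(-1/24)² = 1/21
CG = −√(1/21) = -0.218218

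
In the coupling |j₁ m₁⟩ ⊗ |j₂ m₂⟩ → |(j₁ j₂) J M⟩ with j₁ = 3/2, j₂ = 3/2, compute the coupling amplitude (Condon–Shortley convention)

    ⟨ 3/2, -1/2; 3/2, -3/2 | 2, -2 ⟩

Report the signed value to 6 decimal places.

+0.707107  (= +√(1/2))

triangle: 1!×2!×2!/6! = 4/720
(j±m)!: 1!×2!×0!×3!×0!×4! = 288
prefactor² = (2J+1)×Δ×N² = 8
  k=0: +1/(0!×1!×2!×0!×0!×2!) = 1/4
Σ = 1/4  ⇒  CG² = 8×1/4² = 1/2
CG = +√(1/2) = +0.707107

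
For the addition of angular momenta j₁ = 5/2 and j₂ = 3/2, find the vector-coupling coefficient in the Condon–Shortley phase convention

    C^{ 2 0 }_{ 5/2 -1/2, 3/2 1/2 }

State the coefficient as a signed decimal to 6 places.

−√(1/14) ≈ -0.267261

√[5·2!3!1!/7! · 2!3!2!1!2!2!] = √(8/7)
  +(−1)^1/∏(1,1,2,1,1,0)! = -1/2  (running -1/2)
  +(−1)^2/∏(2,0,1,0,2,1)! = 1/4  (running -1/4)
⟨..|..⟩ = √(8/7)·(-1/4) = -0.267261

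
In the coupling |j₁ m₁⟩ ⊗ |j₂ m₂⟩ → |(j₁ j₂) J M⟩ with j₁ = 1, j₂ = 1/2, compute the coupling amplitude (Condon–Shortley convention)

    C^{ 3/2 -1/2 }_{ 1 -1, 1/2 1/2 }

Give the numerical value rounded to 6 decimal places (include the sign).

√[4·0!2!1!/4! · 0!2!1!0!1!2!] = √(4/3)
  +(−1)^0/∏(0,0,2,1,0,0)! = 1/2  (running 1/2)
⟨..|..⟩ = √(4/3)·(1/2) = +0.577350

+√(1/3) = +0.577350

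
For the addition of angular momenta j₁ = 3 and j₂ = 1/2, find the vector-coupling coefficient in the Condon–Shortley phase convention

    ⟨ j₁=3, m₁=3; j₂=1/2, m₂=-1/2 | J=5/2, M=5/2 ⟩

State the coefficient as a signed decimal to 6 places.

+√(6/7) = +0.925820

√[6·1!5!0!/7! · 6!0!0!1!5!0!] = √(86400/7)
  +(−1)^0/∏(0,1,0,0,5,0)! = 1/120  (running 1/120)
⟨..|..⟩ = √(86400/7)·(1/120) = +0.925820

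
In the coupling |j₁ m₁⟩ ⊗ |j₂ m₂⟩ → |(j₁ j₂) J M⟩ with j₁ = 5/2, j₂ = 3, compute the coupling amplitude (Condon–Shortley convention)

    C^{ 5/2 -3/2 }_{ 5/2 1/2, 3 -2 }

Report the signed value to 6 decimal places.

−√(1/14) = -0.267261

j₁+j₂−J=3  J+j₁−j₂=2  J−j₁+j₂=3  j₁+j₂+J+1=9
(j₁±m₁, j₂±m₂, J±M) = (3,2,1,5,1,4)
P² = 288/7
sum k=0..1:
  [0] +1/24 = 1/24
  [1] −1/12 = -1/12
S = -1/24
C² = P²·S² = 1/14 ; C = -0.267261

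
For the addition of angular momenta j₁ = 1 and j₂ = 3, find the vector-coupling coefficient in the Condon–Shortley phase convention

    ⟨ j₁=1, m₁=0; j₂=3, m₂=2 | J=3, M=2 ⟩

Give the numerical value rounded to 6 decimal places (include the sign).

-0.577350  (= −√(1/3))

√[7·1!1!5!/8! · 1!1!5!1!5!1!] = √(300)
  +(−1)^0/∏(0,1,1,5,0,0)! = 1/120  (running 1/120)
  +(−1)^1/∏(1,0,0,4,1,1)! = -1/24  (running -1/30)
⟨..|..⟩ = √(300)·(-1/30) = -0.577350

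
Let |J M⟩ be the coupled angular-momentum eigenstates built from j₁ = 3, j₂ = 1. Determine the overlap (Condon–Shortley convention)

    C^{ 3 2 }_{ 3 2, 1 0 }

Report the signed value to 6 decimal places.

+0.577350  (= +√(1/3))

√[7·1!5!1!/8! · 5!1!1!1!5!1!] = √(300)
  +(−1)^0/∏(0,1,1,1,4,0)! = 1/24  (running 1/24)
  +(−1)^1/∏(1,0,0,0,5,1)! = -1/120  (running 1/30)
⟨..|..⟩ = √(300)·(1/30) = +0.577350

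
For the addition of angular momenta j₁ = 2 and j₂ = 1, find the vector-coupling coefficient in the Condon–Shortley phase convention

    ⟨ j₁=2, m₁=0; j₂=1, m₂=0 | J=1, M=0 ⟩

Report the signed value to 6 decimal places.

√[3·2!2!0!/5! · 2!2!1!1!1!1!] = √(2/5)
  +(−1)^1/∏(1,1,1,0,1,0)! = -1  (running -1)
⟨..|..⟩ = √(2/5)·(-1) = -0.632456

-0.632456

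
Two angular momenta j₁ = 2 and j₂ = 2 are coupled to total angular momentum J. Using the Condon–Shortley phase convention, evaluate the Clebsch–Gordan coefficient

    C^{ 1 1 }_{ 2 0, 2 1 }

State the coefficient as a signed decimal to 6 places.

√[3·3!1!1!/6! · 2!2!3!1!2!0!] = √(6/5)
  +(−1)^2/∏(2,1,0,1,1,0)! = 1/2  (running 1/2)
⟨..|..⟩ = √(6/5)·(1/2) = +0.547723

+√(3/10) = +0.547723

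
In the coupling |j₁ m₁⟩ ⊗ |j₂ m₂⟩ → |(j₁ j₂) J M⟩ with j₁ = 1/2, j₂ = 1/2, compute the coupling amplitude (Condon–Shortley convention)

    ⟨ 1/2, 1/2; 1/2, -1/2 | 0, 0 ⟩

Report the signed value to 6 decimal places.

+0.707107  (= +√(1/2))

j₁+j₂−J=1  J+j₁−j₂=0  J−j₁+j₂=0  j₁+j₂+J+1=2
(j₁±m₁, j₂±m₂, J±M) = (1,0,0,1,0,0)
P² = 1/2
sum k=0..0:
  [0] +1/1 = 1
S = 1
C² = P²·S² = 1/2 ; C = +0.707107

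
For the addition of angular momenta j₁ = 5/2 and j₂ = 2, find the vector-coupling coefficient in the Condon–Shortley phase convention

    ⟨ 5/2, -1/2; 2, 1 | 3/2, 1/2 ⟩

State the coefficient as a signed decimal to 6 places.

triangle: 3!*2!*1!/7! = 12/5040
(j±m)!: 2!*3!*3!*1!*2!*1! = 144
prefactor² = (2J+1)*Δ*N² = 48/35
  k=2: +1/(2!*1!*1!*1!*1!*0!) = 1/2
  k=3: −1/(3!*0!*0!*0!*2!*1!) = -1/12
Σ = 5/12  ⇒  CG² = 48/35*5/12² = 5/21
CG = +√(5/21) = +0.487950

+0.487950  (= +√(5/21))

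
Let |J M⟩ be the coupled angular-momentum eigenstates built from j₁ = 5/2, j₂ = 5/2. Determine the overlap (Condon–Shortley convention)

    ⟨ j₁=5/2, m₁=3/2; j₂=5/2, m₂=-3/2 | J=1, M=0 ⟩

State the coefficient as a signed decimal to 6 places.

√[3·4!1!1!/7! · 4!1!1!4!1!1!] = √(288/35)
  +(−1)^0/∏(0,4,1,1,0,0)! = 1/24  (running 1/24)
  +(−1)^1/∏(1,3,0,0,1,1)! = -1/6  (running -1/8)
⟨..|..⟩ = √(288/35)·(-1/8) = -0.358569

−√(9/70) ≈ -0.358569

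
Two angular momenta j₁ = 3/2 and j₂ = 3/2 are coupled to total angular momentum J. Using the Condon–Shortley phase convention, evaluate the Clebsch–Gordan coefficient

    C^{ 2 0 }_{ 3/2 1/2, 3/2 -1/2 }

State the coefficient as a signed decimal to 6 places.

triangle: 1!·2!·2!/6! = 4/720
(j±m)!: 2!·1!·1!·2!·2!·2! = 16
prefactor² = (2J+1)·Δ·N² = 4/9
  k=0: +1/(0!·1!·1!·1!·1!·1!) = 1
  k=1: −1/(1!·0!·0!·0!·2!·2!) = -1/4
Σ = 3/4  ⇒  CG² = 4/9·3/4² = 1/4
CG = +√(1/4) = +0.500000

+√(1/4) ≈ +0.500000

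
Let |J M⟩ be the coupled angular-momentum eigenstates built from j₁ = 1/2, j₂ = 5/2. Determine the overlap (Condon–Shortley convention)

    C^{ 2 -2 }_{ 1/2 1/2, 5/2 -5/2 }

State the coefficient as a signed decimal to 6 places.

√[5·1!0!4!/6! · 1!0!0!5!0!4!] = √(480)
  +(−1)^0/∏(0,1,0,0,0,4)! = 1/24  (running 1/24)
⟨..|..⟩ = √(480)·(1/24) = +0.912871

+0.912871  (= +√(5/6))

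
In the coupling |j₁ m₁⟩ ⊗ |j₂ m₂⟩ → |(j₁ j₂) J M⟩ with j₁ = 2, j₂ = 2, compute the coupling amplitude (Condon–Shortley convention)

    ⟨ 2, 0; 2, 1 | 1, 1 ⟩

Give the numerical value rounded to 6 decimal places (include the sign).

+√(3/10) = +0.547723

√[3·3!1!1!/6! · 2!2!3!1!2!0!] = √(6/5)
  +(−1)^2/∏(2,1,0,1,1,0)! = 1/2  (running 1/2)
⟨..|..⟩ = √(6/5)·(1/2) = +0.547723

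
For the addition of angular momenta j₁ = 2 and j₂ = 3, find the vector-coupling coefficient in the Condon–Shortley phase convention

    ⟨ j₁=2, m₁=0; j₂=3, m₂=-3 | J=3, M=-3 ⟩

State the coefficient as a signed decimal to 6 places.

+√(5/12) = +0.645497

triangle: 2!·2!·4!/9! = 96/362880
(j±m)!: 2!·2!·0!·6!·0!·6! = 2073600
prefactor² = (2J+1)·Δ·N² = 3840
  k=0: +1/(0!·2!·2!·0!·0!·4!) = 1/96
Σ = 1/96  ⇒  CG² = 3840·1/96² = 5/12
CG = +√(5/12) = +0.645497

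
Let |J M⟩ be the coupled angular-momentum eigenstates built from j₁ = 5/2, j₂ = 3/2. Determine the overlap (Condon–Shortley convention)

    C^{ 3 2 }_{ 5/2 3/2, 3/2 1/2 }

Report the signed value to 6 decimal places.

√[7·1!4!2!/8! · 4!1!2!1!5!1!] = √(48)
  +(−1)^0/∏(0,1,1,2,3,0)! = 1/12  (running 1/12)
  +(−1)^1/∏(1,0,0,1,4,1)! = -1/24  (running 1/24)
⟨..|..⟩ = √(48)·(1/24) = +0.288675

+√(1/12) = +0.288675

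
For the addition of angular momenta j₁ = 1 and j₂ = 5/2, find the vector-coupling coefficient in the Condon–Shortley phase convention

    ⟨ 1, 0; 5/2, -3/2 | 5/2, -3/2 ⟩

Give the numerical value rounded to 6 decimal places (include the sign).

+√(9/35) ≈ +0.507093

√[6·1!1!4!/7! · 1!1!1!4!1!4!] = √(576/35)
  +(−1)^0/∏(0,1,1,1,0,3)! = 1/6  (running 1/6)
  +(−1)^1/∏(1,0,0,0,1,4)! = -1/24  (running 1/8)
⟨..|..⟩ = √(576/35)·(1/8) = +0.507093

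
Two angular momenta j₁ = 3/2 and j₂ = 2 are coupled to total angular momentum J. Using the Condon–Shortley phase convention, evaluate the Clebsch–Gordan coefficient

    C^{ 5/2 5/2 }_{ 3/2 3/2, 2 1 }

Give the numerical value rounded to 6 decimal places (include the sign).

triangle: 1!*2!*3!/7! = 12/5040
(j±m)!: 3!*0!*3!*1!*5!*0! = 4320
prefactor² = (2J+1)*Δ*N² = 432/7
  k=0: +1/(0!*1!*0!*3!*2!*0!) = 1/12
Σ = 1/12  ⇒  CG² = 432/7*1/12² = 3/7
CG = +√(3/7) = +0.654654

+√(3/7) ≈ +0.654654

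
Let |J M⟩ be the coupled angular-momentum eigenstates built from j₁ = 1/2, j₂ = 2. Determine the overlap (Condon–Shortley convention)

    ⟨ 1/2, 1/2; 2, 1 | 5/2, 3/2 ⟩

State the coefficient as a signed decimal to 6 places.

+0.894427

√[6·0!1!4!/6! · 1!0!3!1!4!1!] = √(144/5)
  +(−1)^0/∏(0,0,0,3,1,1)! = 1/6  (running 1/6)
⟨..|..⟩ = √(144/5)·(1/6) = +0.894427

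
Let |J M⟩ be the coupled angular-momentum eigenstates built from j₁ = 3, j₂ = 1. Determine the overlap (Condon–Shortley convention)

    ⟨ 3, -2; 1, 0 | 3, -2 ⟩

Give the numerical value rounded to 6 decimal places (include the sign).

√[7·1!5!1!/8! · 1!5!1!1!1!5!] = √(300)
  +(−1)^0/∏(0,1,5,1,0,0)! = 1/120  (running 1/120)
  +(−1)^1/∏(1,0,4,0,1,1)! = -1/24  (running -1/30)
⟨..|..⟩ = √(300)·(-1/30) = -0.577350

-0.577350  (= −√(1/3))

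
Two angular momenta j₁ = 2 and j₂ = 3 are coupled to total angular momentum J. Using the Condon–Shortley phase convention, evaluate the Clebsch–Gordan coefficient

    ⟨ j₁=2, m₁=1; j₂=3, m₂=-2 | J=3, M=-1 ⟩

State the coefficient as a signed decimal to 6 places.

j₁+j₂−J=2  J+j₁−j₂=2  J−j₁+j₂=4  j₁+j₂+J+1=9
(j₁±m₁, j₂±m₂, J±M) = (3,1,1,5,2,4)
P² = 64
sum k=0..1:
  [0] +1/12 = 1/12
  [1] −1/48 = -1/48
S = 1/16
C² = P²·S² = 1/4 ; C = +0.500000

+0.500000  (= +√(1/4))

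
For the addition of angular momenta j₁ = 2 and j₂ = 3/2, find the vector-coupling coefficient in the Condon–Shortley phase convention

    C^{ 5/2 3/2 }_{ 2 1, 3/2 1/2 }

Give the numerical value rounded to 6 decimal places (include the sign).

√[6·1!3!2!/7! · 3!1!2!1!4!1!] = √(144/35)
  +(−1)^0/∏(0,1,1,2,2,0)! = 1/4  (running 1/4)
  +(−1)^1/∏(1,0,0,1,3,1)! = -1/6  (running 1/12)
⟨..|..⟩ = √(144/35)·(1/12) = +0.169031

+0.169031  (= +√(1/35))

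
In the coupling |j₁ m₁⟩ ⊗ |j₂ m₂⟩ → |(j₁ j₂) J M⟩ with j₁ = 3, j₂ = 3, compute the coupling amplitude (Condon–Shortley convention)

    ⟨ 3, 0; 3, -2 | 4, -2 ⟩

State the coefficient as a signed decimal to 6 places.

+0.139573  (= +√(3/154))

triangle: 2!×4!×4!/11! = 1152/39916800
(j±m)!: 3!×3!×1!×5!×2!×6! = 6220800
prefactor² = (2J+1)×Δ×N² = 124416/77
  k=0: +1/(0!×2!×3!×1!×1!×3!) = 1/72
  k=1: −1/(1!×1!×2!×0!×2!×4!) = -1/96
Σ = 1/288  ⇒  CG² = 124416/77×1/288² = 3/154
CG = +√(3/154) = +0.139573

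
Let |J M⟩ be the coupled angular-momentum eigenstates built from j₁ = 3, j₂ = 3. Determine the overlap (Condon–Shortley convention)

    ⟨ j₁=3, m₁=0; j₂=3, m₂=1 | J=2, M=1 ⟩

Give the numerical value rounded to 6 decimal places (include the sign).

+√(1/42) ≈ +0.154303

j₁+j₂−J=4  J+j₁−j₂=2  J−j₁+j₂=2  j₁+j₂+J+1=9
(j₁±m₁, j₂±m₂, J±M) = (3,3,4,2,3,1)
P² = 96/7
sum k=2..3:
  [2] +1/8 = 1/8
  [3] −1/12 = -1/12
S = 1/24
C² = P²·S² = 1/42 ; C = +0.154303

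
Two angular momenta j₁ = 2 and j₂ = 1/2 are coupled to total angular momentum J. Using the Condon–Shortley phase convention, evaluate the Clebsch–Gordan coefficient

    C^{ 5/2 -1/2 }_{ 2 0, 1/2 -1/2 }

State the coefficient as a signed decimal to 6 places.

√[6·0!4!1!/6! · 2!2!0!1!2!3!] = √(48/5)
  +(−1)^0/∏(0,0,2,0,2,1)! = 1/4  (running 1/4)
⟨..|..⟩ = √(48/5)·(1/4) = +0.774597

+√(3/5) = +0.774597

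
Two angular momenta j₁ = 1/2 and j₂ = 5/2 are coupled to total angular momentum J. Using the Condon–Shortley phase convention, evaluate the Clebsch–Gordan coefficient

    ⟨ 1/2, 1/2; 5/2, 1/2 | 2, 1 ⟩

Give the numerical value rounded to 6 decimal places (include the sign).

√[5·1!0!4!/6! · 1!0!3!2!3!1!] = √(12)
  +(−1)^0/∏(0,1,0,3,0,1)! = 1/6  (running 1/6)
⟨..|..⟩ = √(12)·(1/6) = +0.577350

+√(1/3) ≈ +0.577350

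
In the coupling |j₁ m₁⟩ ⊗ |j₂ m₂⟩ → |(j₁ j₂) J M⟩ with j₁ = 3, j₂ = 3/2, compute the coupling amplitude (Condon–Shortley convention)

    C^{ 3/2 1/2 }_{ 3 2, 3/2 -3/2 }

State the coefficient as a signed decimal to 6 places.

√[4·3!3!0!/7! · 5!1!0!3!2!1!] = √(288/7)
  +(−1)^0/∏(0,3,1,0,2,0)! = 1/12  (running 1/12)
⟨..|..⟩ = √(288/7)·(1/12) = +0.534522

+0.534522  (= +√(2/7))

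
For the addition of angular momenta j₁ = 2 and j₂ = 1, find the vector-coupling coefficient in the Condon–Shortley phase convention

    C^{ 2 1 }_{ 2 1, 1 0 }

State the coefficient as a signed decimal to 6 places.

+√(1/6) = +0.408248

√[5·1!3!1!/6! · 3!1!1!1!3!1!] = √(3/2)
  +(−1)^0/∏(0,1,1,1,2,0)! = 1/2  (running 1/2)
  +(−1)^1/∏(1,0,0,0,3,1)! = -1/6  (running 1/3)
⟨..|..⟩ = √(3/2)·(1/3) = +0.408248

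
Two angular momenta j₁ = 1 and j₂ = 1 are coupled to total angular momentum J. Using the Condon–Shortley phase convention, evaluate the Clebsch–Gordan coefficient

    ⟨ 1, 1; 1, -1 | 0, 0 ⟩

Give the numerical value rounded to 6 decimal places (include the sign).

√[1·2!0!0!/3! · 2!0!0!2!0!0!] = √(4/3)
  +(−1)^0/∏(0,2,0,0,0,0)! = 1/2  (running 1/2)
⟨..|..⟩ = √(4/3)·(1/2) = +0.577350

+0.577350  (= +√(1/3))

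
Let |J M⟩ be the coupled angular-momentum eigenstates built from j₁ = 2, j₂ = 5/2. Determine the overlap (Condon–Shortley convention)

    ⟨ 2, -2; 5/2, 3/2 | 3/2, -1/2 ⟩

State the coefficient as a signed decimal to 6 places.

triangle: 3!*1!*2!/7! = 12/5040
(j±m)!: 0!*4!*4!*1!*1!*2! = 1152
prefactor² = (2J+1)*Δ*N² = 384/35
  k=3: −1/(3!*0!*1!*1!*0!*1!) = -1/6
Σ = -1/6  ⇒  CG² = 384/35*(-1/6)² = 32/105
CG = −√(32/105) = -0.552052

-0.552052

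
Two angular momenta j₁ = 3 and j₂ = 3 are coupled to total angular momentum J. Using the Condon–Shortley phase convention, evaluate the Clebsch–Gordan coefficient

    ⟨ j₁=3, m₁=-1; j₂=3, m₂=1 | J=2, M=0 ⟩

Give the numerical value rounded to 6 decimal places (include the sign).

−√(3/28) ≈ -0.327327

j₁+j₂−J=4  J+j₁−j₂=2  J−j₁+j₂=2  j₁+j₂+J+1=9
(j₁±m₁, j₂±m₂, J±M) = (2,4,4,2,2,2)
P² = 256/21
sum k=2..4:
  [2] +1/16 = 1/16
  [3] −1/6 = -1/6
  [4] +1/96 = 1/96
S = -3/32
C² = P²·S² = 3/28 ; C = -0.327327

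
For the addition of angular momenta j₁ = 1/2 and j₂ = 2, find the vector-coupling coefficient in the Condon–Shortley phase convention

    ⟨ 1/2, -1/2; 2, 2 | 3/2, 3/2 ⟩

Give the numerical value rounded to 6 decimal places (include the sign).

-0.894427  (= −√(4/5))

√[4·1!0!3!/5! · 0!1!4!0!3!0!] = √(144/5)
  +(−1)^1/∏(1,0,0,3,0,0)! = -1/6  (running -1/6)
⟨..|..⟩ = √(144/5)·(-1/6) = -0.894427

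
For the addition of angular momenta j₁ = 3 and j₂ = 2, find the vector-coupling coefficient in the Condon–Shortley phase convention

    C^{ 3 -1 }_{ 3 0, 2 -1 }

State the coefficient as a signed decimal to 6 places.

-0.182574  (= −√(1/30))

triangle: 2!*4!*2!/9! = 96/362880
(j±m)!: 3!*3!*1!*3!*2!*4! = 10368
prefactor² = (2J+1)*Δ*N² = 96/5
  k=0: +1/(0!*2!*3!*1!*1!*1!) = 1/12
  k=1: −1/(1!*1!*2!*0!*2!*2!) = -1/8
Σ = -1/24  ⇒  CG² = 96/5*(-1/24)² = 1/30
CG = −√(1/30) = -0.182574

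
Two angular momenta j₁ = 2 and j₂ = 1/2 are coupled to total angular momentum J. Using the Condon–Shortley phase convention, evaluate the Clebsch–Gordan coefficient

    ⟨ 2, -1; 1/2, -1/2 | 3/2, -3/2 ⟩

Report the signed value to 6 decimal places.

triangle: 1!×3!×0!/5! = 6/120
(j±m)!: 1!×3!×0!×1!×0!×3! = 36
prefactor² = (2J+1)×Δ×N² = 36/5
  k=0: +1/(0!×1!×3!×0!×0!×0!) = 1/6
Σ = 1/6  ⇒  CG² = 36/5×1/6² = 1/5
CG = +√(1/5) = +0.447214

+0.447214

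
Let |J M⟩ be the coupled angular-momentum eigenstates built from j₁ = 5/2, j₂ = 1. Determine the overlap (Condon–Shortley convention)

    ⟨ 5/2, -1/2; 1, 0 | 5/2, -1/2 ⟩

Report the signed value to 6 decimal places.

j₁+j₂−J=1  J+j₁−j₂=4  J−j₁+j₂=1  j₁+j₂+J+1=7
(j₁±m₁, j₂±m₂, J±M) = (2,3,1,1,2,3)
P² = 144/35
sum k=0..1:
  [0] +1/6 = 1/6
  [1] −1/4 = -1/4
S = -1/12
C² = P²·S² = 1/35 ; C = -0.169031

−√(1/35) = -0.169031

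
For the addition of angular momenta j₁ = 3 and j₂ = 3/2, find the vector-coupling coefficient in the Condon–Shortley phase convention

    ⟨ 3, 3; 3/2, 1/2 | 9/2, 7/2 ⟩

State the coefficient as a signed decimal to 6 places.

+0.577350

triangle: 0!×6!×3!/10! = 4320/3628800
(j±m)!: 6!×0!×2!×1!×8!×1! = 58060800
prefactor² = (2J+1)×Δ×N² = 691200
  k=0: +1/(0!×0!×0!×2!×6!×1!) = 1/1440
Σ = 1/1440  ⇒  CG² = 691200×1/1440² = 1/3
CG = +√(1/3) = +0.577350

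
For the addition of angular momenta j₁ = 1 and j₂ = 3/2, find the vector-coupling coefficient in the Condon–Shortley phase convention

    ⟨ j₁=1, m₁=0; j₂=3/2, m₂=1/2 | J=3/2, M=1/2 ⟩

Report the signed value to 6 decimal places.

-0.258199

triangle: 1!*1!*2!/5! = 2/120
(j±m)!: 1!*1!*2!*1!*2!*1! = 4
prefactor² = (2J+1)*Δ*N² = 4/15
  k=0: +1/(0!*1!*1!*2!*0!*0!) = 1/2
  k=1: −1/(1!*0!*0!*1!*1!*1!) = -1
Σ = -1/2  ⇒  CG² = 4/15*(-1/2)² = 1/15
CG = −√(1/15) = -0.258199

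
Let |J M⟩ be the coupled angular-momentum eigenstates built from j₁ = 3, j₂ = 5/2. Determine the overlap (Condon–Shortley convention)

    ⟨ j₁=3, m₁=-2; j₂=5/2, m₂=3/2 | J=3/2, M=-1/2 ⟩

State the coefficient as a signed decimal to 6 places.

−√(1/21) = -0.218218

√[4·4!2!1!/8! · 1!5!4!1!1!2!] = √(192/7)
  +(−1)^3/∏(3,1,2,1,0,0)! = -1/12  (running -1/12)
  +(−1)^4/∏(4,0,1,0,1,1)! = 1/24  (running -1/24)
⟨..|..⟩ = √(192/7)·(-1/24) = -0.218218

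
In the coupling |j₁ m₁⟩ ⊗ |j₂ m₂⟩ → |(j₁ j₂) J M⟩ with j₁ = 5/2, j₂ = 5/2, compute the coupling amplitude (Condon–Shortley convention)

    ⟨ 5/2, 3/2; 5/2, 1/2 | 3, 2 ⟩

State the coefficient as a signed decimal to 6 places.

j₁+j₂−J=2  J+j₁−j₂=3  J−j₁+j₂=3  j₁+j₂+J+1=9
(j₁±m₁, j₂±m₂, J±M) = (4,1,3,2,5,1)
P² = 48
sum k=0..1:
  [0] +1/24 = 1/24
  [1] −1/12 = -1/12
S = -1/24
C² = P²·S² = 1/12 ; C = -0.288675

-0.288675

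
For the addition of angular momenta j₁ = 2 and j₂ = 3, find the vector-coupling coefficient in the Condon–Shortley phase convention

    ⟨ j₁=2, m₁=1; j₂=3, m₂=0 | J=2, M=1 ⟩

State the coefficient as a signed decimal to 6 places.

√[5·3!1!3!/8! · 3!1!3!3!3!1!] = √(81/14)
  +(−1)^0/∏(0,3,1,3,0,0)! = 1/36  (running 1/36)
  +(−1)^1/∏(1,2,0,2,1,1)! = -1/4  (running -2/9)
⟨..|..⟩ = √(81/14)·(-2/9) = -0.534522

-0.534522  (= −√(2/7))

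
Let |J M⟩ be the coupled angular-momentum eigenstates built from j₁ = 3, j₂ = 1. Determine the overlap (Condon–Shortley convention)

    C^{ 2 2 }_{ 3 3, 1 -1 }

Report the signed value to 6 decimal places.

j₁+j₂−J=2  J+j₁−j₂=4  J−j₁+j₂=0  j₁+j₂+J+1=7
(j₁±m₁, j₂±m₂, J±M) = (6,0,0,2,4,0)
P² = 11520/7
sum k=0..0:
  [0] +1/48 = 1/48
S = 1/48
C² = P²·S² = 5/7 ; C = +0.845154

+0.845154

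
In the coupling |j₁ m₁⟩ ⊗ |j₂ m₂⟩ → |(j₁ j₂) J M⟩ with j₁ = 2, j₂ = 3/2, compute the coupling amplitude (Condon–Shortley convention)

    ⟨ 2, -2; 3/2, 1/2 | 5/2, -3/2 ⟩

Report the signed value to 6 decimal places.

-0.676123

triangle: 1!·3!·2!/7! = 12/5040
(j±m)!: 0!·4!·2!·1!·1!·4! = 1152
prefactor² = (2J+1)·Δ·N² = 576/35
  k=1: −1/(1!·0!·3!·1!·0!·1!) = -1/6
Σ = -1/6  ⇒  CG² = 576/35·(-1/6)² = 16/35
CG = −√(16/35) = -0.676123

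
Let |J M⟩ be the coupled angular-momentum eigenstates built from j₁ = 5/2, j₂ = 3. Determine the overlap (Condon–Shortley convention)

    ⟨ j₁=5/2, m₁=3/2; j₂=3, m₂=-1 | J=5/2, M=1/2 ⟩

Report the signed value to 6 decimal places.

−√(1/35) = -0.169031

triangle: 3!*2!*3!/9! = 72/362880
(j±m)!: 4!*1!*2!*4!*3!*2! = 13824
prefactor² = (2J+1)*Δ*N² = 576/35
  k=0: +1/(0!*3!*1!*2!*1!*1!) = 1/12
  k=1: −1/(1!*2!*0!*1!*2!*2!) = -1/8
Σ = -1/24  ⇒  CG² = 576/35*(-1/24)² = 1/35
CG = −√(1/35) = -0.169031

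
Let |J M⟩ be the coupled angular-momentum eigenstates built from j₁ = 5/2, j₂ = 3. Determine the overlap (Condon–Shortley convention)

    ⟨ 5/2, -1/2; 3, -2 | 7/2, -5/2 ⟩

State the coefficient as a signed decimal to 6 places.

-0.178174  (= −√(2/63))

j₁+j₂−J=2  J+j₁−j₂=3  J−j₁+j₂=4  j₁+j₂+J+1=10
(j₁±m₁, j₂±m₂, J±M) = (2,3,1,5,1,6)
P² = 4608/7
sum k=0..1:
  [0] +1/72 = 1/72
  [1] −1/48 = -1/48
S = -1/144
C² = P²·S² = 2/63 ; C = -0.178174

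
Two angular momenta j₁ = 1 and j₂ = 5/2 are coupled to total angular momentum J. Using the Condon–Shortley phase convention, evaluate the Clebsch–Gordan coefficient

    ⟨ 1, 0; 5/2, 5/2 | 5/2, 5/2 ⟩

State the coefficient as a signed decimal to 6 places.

√[6·1!1!4!/7! · 1!1!5!0!5!0!] = √(2880/7)
  +(−1)^1/∏(1,0,0,4,1,0)! = -1/24  (running -1/24)
⟨..|..⟩ = √(2880/7)·(-1/24) = -0.845154

-0.845154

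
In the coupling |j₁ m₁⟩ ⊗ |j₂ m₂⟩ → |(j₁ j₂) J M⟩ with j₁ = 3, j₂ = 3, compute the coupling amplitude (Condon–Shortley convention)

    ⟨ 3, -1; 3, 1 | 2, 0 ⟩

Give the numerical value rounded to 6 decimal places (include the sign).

-0.327327  (= −√(3/28))

triangle: 4!×2!×2!/9! = 96/362880
(j±m)!: 2!×4!×4!×2!×2!×2! = 9216
prefactor² = (2J+1)×Δ×N² = 256/21
  k=2: +1/(2!×2!×2!×2!×0!×0!) = 1/16
  k=3: −1/(3!×1!×1!×1!×1!×1!) = -1/6
  k=4: +1/(4!×0!×0!×0!×2!×2!) = 1/96
Σ = -3/32  ⇒  CG² = 256/21×(-3/32)² = 3/28
CG = −√(3/28) = -0.327327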